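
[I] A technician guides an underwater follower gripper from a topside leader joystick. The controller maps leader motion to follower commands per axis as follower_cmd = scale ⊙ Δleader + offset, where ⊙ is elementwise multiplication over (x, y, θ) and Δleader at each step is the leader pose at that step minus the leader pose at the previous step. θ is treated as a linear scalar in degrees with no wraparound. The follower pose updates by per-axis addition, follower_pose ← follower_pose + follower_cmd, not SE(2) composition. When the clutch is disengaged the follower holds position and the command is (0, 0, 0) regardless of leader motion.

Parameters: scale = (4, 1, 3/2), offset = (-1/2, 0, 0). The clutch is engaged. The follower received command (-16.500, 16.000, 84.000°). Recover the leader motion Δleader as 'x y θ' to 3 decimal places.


-4.000 16.000 56.000

axis x: (-16.500 − -1/2) / (4) = -4.000
axis y: (16.000 − 0) / (1) = 16.000
axis θ: (84.000 − 0) / (3/2) = 56.000


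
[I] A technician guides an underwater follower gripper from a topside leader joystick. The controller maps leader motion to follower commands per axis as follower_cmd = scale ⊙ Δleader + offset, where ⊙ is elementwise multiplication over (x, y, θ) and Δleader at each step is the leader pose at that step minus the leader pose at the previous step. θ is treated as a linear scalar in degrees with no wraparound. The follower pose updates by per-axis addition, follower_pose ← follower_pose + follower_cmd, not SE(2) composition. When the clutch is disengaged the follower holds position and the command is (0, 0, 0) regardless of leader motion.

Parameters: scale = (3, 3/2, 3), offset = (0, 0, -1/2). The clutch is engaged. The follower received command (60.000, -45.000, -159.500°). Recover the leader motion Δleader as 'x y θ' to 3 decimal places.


axis x: (60.000 − 0) / (3) = 20.000
axis y: (-45.000 − 0) / (3/2) = -30.000
axis θ: (-159.500 − -1/2) / (3) = -53.000

20.000 -30.000 -53.000


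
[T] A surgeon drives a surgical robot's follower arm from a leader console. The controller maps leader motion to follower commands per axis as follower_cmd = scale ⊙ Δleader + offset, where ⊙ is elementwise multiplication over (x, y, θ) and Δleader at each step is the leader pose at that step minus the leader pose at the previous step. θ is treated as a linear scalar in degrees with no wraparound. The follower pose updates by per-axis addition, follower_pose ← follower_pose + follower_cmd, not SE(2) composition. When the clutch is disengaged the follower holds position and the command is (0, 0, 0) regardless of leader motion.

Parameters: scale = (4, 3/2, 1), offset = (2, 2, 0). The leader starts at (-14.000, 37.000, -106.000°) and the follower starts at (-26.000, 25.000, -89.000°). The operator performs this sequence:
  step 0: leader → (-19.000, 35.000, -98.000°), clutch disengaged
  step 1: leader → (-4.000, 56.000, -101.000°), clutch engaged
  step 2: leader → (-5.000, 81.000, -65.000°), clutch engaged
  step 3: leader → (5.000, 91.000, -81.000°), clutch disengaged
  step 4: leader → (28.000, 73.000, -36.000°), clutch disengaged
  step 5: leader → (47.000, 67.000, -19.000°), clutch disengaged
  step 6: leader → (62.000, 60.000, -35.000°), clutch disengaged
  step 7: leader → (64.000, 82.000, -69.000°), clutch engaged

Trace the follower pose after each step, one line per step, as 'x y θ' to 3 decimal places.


step 0: Δleader=(-5.000, -2.000, 8.000°), disengaged; cmd=(0,0,0) → follower holds at (-26.000, 25.000, -89.000°)
step 1: Δleader=(15.000, 21.000, -3.000°), engaged; cmd=(62.000, 33.500, -3.000°) → follower=(36.000, 58.500, -92.000°)
step 2: Δleader=(-1.000, 25.000, 36.000°), engaged; cmd=(-2.000, 39.500, 36.000°) → follower=(34.000, 98.000, -56.000°)
step 3: Δleader=(10.000, 10.000, -16.000°), disengaged; cmd=(0,0,0) → follower holds at (34.000, 98.000, -56.000°)
step 4: Δleader=(23.000, -18.000, 45.000°), disengaged; cmd=(0,0,0) → follower holds at (34.000, 98.000, -56.000°)
step 5: Δleader=(19.000, -6.000, 17.000°), disengaged; cmd=(0,0,0) → follower holds at (34.000, 98.000, -56.000°)
step 6: Δleader=(15.000, -7.000, -16.000°), disengaged; cmd=(0,0,0) → follower holds at (34.000, 98.000, -56.000°)
step 7: Δleader=(2.000, 22.000, -34.000°), engaged; cmd=(10.000, 35.000, -34.000°) → follower=(44.000, 133.000, -90.000°)

-26.000 25.000 -89.000
36.000 58.500 -92.000
34.000 98.000 -56.000
34.000 98.000 -56.000
34.000 98.000 -56.000
34.000 98.000 -56.000
34.000 98.000 -56.000
44.000 133.000 -90.000


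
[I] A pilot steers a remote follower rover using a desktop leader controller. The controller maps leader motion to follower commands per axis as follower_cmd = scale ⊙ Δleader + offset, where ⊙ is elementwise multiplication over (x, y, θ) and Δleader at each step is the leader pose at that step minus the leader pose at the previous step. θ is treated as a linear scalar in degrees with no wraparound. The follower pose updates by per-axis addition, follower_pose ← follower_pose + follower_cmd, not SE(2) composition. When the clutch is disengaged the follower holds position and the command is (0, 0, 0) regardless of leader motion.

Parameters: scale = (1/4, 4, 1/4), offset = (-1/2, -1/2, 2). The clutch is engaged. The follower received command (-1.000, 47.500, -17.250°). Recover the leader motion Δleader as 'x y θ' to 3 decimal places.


axis x: (-1.000 − -1/2) / (1/4) = -2.000
axis y: (47.500 − -1/2) / (4) = 12.000
axis θ: (-17.250 − 2) / (1/4) = -77.000

-2.000 12.000 -77.000


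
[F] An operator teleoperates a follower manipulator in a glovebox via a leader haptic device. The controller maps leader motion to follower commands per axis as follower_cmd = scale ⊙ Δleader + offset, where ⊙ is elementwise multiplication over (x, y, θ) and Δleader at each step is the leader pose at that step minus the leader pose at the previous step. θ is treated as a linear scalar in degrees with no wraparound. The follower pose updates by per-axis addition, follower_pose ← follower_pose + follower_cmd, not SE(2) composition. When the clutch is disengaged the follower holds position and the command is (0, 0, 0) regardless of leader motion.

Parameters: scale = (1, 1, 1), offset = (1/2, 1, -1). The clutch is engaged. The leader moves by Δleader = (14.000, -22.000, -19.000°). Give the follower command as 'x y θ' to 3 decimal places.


axis x: 1·14.000 + 1/2 = 14.500
axis y: 1·-22.000 + 1 = -21.000
axis θ: 1·-19.000 + -1 = -20.000

14.500 -21.000 -20.000


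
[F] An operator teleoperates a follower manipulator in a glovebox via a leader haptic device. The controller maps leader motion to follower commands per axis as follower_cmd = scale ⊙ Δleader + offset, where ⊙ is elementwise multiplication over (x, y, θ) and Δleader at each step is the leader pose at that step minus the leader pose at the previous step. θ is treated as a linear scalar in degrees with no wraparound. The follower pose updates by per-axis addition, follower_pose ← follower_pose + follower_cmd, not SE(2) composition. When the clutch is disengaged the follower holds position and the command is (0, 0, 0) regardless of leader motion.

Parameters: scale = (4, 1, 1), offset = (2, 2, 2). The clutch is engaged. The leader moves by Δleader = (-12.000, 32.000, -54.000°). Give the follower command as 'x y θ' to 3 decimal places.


-46.000 34.000 -52.000

axis x: 4·-12.000 + 2 = -46.000
axis y: 1·32.000 + 2 = 34.000
axis θ: 1·-54.000 + 2 = -52.000


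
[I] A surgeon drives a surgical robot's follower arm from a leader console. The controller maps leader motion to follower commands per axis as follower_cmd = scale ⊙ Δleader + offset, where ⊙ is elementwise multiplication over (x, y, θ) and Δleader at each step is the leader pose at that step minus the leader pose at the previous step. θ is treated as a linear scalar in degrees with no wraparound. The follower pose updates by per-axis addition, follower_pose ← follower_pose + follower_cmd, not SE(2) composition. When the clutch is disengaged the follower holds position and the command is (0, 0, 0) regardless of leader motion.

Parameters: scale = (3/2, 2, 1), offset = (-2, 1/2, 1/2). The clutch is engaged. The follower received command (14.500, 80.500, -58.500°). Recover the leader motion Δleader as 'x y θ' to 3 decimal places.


axis x: (14.500 − -2) / (3/2) = 11.000
axis y: (80.500 − 1/2) / (2) = 40.000
axis θ: (-58.500 − 1/2) / (1) = -59.000

11.000 40.000 -59.000


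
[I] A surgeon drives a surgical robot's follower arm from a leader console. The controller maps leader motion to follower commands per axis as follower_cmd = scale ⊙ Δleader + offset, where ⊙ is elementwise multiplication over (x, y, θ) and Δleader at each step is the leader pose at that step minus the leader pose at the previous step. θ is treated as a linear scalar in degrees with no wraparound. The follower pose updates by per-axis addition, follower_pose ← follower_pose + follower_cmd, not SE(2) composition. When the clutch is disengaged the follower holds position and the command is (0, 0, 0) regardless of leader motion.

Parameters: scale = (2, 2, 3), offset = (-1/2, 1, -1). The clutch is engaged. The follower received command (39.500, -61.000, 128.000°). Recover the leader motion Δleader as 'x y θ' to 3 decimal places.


axis x: (39.500 − -1/2) / (2) = 20.000
axis y: (-61.000 − 1) / (2) = -31.000
axis θ: (128.000 − -1) / (3) = 43.000

20.000 -31.000 43.000


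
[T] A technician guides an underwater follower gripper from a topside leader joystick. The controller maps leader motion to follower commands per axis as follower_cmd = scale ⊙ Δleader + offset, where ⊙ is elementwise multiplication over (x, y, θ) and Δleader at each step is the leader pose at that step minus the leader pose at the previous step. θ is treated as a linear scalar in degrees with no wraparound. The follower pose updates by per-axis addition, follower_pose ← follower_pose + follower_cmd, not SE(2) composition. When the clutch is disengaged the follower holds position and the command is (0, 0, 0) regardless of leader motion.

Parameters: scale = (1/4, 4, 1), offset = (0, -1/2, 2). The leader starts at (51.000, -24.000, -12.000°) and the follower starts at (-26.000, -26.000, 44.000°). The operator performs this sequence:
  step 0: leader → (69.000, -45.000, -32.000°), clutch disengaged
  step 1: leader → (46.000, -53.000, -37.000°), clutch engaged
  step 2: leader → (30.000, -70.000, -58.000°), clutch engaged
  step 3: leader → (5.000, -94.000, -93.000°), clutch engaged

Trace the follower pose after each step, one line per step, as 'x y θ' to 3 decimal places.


-26.000 -26.000 44.000
-31.750 -58.500 41.000
-35.750 -127.000 22.000
-42.000 -223.500 -11.000

step 0: Δleader=(18.000, -21.000, -20.000°), disengaged; cmd=(0,0,0) → follower holds at (-26.000, -26.000, 44.000°)
step 1: Δleader=(-23.000, -8.000, -5.000°), engaged; cmd=(-5.750, -32.500, -3.000°) → follower=(-31.750, -58.500, 41.000°)
step 2: Δleader=(-16.000, -17.000, -21.000°), engaged; cmd=(-4.000, -68.500, -19.000°) → follower=(-35.750, -127.000, 22.000°)
step 3: Δleader=(-25.000, -24.000, -35.000°), engaged; cmd=(-6.250, -96.500, -33.000°) → follower=(-42.000, -223.500, -11.000°)


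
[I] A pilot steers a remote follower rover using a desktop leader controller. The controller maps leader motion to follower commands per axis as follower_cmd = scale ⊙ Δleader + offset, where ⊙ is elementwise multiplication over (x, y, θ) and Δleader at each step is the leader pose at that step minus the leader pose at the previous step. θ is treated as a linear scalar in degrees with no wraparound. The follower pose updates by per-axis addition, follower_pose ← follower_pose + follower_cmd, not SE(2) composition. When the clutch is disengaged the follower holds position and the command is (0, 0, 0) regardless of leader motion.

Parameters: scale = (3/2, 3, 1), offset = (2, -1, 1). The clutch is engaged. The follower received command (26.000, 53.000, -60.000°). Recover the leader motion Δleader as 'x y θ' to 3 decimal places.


16.000 18.000 -61.000

axis x: (26.000 − 2) / (3/2) = 16.000
axis y: (53.000 − -1) / (3) = 18.000
axis θ: (-60.000 − 1) / (1) = -61.000


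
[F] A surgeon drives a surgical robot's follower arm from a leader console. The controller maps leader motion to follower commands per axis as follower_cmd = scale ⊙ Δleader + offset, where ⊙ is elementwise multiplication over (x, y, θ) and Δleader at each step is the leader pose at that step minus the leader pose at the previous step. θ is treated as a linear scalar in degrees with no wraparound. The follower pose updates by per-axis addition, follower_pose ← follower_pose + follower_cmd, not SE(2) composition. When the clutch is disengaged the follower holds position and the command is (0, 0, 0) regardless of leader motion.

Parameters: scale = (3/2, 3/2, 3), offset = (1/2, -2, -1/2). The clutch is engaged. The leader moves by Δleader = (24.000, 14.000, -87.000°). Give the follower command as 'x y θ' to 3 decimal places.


36.500 19.000 -261.500

axis x: 3/2·24.000 + 1/2 = 36.500
axis y: 3/2·14.000 + -2 = 19.000
axis θ: 3·-87.000 + -1/2 = -261.500


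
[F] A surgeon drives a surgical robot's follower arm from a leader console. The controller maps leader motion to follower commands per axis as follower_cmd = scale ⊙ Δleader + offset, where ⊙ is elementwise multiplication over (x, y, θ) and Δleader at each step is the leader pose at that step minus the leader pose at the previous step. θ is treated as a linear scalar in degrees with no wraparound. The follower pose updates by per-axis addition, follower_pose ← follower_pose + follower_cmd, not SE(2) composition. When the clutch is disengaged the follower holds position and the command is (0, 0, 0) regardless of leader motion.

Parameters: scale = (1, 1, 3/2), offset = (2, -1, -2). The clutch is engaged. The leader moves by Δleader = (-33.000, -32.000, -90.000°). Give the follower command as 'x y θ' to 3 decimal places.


-31.000 -33.000 -137.000

axis x: 1·-33.000 + 2 = -31.000
axis y: 1·-32.000 + -1 = -33.000
axis θ: 3/2·-90.000 + -2 = -137.000


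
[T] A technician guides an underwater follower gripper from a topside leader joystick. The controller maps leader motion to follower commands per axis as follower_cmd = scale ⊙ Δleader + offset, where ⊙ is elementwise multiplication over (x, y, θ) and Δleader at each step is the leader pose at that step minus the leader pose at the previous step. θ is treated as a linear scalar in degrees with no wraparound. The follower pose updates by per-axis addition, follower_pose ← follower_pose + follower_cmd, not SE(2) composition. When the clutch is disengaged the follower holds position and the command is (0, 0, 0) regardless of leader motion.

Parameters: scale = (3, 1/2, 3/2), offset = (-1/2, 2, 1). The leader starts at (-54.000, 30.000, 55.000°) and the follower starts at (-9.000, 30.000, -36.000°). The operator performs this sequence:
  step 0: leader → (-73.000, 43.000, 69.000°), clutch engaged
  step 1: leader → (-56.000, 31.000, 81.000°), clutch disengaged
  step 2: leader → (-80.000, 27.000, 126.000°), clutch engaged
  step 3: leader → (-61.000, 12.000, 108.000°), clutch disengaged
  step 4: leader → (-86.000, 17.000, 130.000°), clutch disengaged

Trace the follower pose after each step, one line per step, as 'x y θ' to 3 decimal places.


-66.500 38.500 -14.000
-66.500 38.500 -14.000
-139.000 38.500 54.500
-139.000 38.500 54.500
-139.000 38.500 54.500

step 0: Δleader=(-19.000, 13.000, 14.000°), engaged; cmd=(-57.500, 8.500, 22.000°) → follower=(-66.500, 38.500, -14.000°)
step 1: Δleader=(17.000, -12.000, 12.000°), disengaged; cmd=(0,0,0) → follower holds at (-66.500, 38.500, -14.000°)
step 2: Δleader=(-24.000, -4.000, 45.000°), engaged; cmd=(-72.500, 0.000, 68.500°) → follower=(-139.000, 38.500, 54.500°)
step 3: Δleader=(19.000, -15.000, -18.000°), disengaged; cmd=(0,0,0) → follower holds at (-139.000, 38.500, 54.500°)
step 4: Δleader=(-25.000, 5.000, 22.000°), disengaged; cmd=(0,0,0) → follower holds at (-139.000, 38.500, 54.500°)


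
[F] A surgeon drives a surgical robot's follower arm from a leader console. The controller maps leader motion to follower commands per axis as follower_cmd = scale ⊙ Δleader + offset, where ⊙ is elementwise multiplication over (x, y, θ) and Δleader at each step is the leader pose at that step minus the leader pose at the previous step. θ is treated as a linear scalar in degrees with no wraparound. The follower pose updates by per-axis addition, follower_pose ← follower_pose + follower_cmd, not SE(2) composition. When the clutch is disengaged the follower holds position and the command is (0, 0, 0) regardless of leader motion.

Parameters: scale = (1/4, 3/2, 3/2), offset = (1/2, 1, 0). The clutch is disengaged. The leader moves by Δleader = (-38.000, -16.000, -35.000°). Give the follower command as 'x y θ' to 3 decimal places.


clutch disengaged → follower holds; cmd = (0, 0, 0)

0.000 0.000 0.000


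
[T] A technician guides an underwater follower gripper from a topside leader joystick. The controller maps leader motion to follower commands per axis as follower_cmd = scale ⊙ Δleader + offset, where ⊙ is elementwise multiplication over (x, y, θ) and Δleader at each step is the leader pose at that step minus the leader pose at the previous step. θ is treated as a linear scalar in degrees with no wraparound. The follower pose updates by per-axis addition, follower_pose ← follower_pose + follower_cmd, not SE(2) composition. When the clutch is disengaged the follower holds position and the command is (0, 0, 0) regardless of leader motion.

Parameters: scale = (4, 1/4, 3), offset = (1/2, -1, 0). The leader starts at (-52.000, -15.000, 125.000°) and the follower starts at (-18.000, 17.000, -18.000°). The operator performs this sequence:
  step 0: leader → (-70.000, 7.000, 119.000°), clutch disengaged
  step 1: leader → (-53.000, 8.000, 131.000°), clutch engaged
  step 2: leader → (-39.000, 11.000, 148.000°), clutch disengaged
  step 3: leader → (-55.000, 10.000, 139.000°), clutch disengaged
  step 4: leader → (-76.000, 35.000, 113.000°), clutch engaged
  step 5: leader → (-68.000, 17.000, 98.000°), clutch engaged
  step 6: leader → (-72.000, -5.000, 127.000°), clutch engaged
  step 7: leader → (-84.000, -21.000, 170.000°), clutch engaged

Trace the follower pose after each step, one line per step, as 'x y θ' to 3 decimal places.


-18.000 17.000 -18.000
50.500 16.250 18.000
50.500 16.250 18.000
50.500 16.250 18.000
-33.000 21.500 -60.000
-0.500 16.000 -105.000
-16.000 9.500 -18.000
-63.500 4.500 111.000

step 0: Δleader=(-18.000, 22.000, -6.000°), disengaged; cmd=(0,0,0) → follower holds at (-18.000, 17.000, -18.000°)
step 1: Δleader=(17.000, 1.000, 12.000°), engaged; cmd=(68.500, -0.750, 36.000°) → follower=(50.500, 16.250, 18.000°)
step 2: Δleader=(14.000, 3.000, 17.000°), disengaged; cmd=(0,0,0) → follower holds at (50.500, 16.250, 18.000°)
step 3: Δleader=(-16.000, -1.000, -9.000°), disengaged; cmd=(0,0,0) → follower holds at (50.500, 16.250, 18.000°)
step 4: Δleader=(-21.000, 25.000, -26.000°), engaged; cmd=(-83.500, 5.250, -78.000°) → follower=(-33.000, 21.500, -60.000°)
step 5: Δleader=(8.000, -18.000, -15.000°), engaged; cmd=(32.500, -5.500, -45.000°) → follower=(-0.500, 16.000, -105.000°)
step 6: Δleader=(-4.000, -22.000, 29.000°), engaged; cmd=(-15.500, -6.500, 87.000°) → follower=(-16.000, 9.500, -18.000°)
step 7: Δleader=(-12.000, -16.000, 43.000°), engaged; cmd=(-47.500, -5.000, 129.000°) → follower=(-63.500, 4.500, 111.000°)


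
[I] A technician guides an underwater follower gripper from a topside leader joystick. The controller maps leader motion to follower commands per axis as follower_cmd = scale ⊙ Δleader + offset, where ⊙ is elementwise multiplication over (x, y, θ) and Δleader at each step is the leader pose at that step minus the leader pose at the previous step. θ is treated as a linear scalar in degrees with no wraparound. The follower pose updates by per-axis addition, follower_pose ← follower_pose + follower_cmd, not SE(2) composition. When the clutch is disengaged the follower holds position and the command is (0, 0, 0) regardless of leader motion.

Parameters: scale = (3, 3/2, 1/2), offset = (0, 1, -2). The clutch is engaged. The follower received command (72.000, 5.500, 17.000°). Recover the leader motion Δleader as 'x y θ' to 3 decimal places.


axis x: (72.000 − 0) / (3) = 24.000
axis y: (5.500 − 1) / (3/2) = 3.000
axis θ: (17.000 − -2) / (1/2) = 38.000

24.000 3.000 38.000


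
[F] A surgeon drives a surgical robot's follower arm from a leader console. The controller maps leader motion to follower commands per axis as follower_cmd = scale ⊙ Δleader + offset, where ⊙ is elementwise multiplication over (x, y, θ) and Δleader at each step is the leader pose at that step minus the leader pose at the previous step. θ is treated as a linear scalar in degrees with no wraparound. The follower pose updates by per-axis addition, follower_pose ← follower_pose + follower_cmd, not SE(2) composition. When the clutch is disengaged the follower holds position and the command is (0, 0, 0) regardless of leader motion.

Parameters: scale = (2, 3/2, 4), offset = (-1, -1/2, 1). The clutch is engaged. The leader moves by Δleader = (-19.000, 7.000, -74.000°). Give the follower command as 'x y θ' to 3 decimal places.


-39.000 10.000 -295.000

axis x: 2·-19.000 + -1 = -39.000
axis y: 3/2·7.000 + -1/2 = 10.000
axis θ: 4·-74.000 + 1 = -295.000


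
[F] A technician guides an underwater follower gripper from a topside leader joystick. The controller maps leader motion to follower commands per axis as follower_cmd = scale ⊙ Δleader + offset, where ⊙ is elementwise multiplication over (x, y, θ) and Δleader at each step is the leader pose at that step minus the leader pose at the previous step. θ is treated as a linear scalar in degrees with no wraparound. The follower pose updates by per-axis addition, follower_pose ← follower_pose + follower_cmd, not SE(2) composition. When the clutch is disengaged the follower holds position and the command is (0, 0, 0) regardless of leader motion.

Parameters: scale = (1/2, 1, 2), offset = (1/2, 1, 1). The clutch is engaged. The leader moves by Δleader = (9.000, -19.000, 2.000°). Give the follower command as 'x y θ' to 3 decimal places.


5.000 -18.000 5.000

axis x: 1/2·9.000 + 1/2 = 5.000
axis y: 1·-19.000 + 1 = -18.000
axis θ: 2·2.000 + 1 = 5.000


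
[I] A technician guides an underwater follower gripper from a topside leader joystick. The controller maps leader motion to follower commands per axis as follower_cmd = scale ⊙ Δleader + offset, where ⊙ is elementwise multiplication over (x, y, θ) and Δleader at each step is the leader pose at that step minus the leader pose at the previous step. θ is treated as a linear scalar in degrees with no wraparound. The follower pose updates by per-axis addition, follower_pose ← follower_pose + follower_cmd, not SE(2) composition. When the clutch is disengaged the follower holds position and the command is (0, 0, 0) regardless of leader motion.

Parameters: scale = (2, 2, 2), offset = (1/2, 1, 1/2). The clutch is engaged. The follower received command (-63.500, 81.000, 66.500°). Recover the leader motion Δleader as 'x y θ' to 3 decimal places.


-32.000 40.000 33.000

axis x: (-63.500 − 1/2) / (2) = -32.000
axis y: (81.000 − 1) / (2) = 40.000
axis θ: (66.500 − 1/2) / (2) = 33.000


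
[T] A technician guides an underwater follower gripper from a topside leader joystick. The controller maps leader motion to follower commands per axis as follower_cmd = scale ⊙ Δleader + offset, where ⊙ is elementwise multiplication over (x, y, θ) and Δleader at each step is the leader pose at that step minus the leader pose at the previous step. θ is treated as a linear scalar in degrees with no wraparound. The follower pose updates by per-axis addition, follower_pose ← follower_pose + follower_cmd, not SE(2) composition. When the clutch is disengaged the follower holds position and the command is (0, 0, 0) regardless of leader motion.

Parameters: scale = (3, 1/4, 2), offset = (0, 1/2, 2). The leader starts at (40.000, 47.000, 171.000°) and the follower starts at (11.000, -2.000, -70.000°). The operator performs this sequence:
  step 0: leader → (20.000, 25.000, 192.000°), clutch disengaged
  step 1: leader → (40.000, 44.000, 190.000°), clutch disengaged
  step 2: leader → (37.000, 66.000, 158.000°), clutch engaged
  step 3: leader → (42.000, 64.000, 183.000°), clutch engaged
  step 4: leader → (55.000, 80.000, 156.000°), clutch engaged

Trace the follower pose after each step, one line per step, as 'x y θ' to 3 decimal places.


step 0: Δleader=(-20.000, -22.000, 21.000°), disengaged; cmd=(0,0,0) → follower holds at (11.000, -2.000, -70.000°)
step 1: Δleader=(20.000, 19.000, -2.000°), disengaged; cmd=(0,0,0) → follower holds at (11.000, -2.000, -70.000°)
step 2: Δleader=(-3.000, 22.000, -32.000°), engaged; cmd=(-9.000, 6.000, -62.000°) → follower=(2.000, 4.000, -132.000°)
step 3: Δleader=(5.000, -2.000, 25.000°), engaged; cmd=(15.000, 0.000, 52.000°) → follower=(17.000, 4.000, -80.000°)
step 4: Δleader=(13.000, 16.000, -27.000°), engaged; cmd=(39.000, 4.500, -52.000°) → follower=(56.000, 8.500, -132.000°)

11.000 -2.000 -70.000
11.000 -2.000 -70.000
2.000 4.000 -132.000
17.000 4.000 -80.000
56.000 8.500 -132.000


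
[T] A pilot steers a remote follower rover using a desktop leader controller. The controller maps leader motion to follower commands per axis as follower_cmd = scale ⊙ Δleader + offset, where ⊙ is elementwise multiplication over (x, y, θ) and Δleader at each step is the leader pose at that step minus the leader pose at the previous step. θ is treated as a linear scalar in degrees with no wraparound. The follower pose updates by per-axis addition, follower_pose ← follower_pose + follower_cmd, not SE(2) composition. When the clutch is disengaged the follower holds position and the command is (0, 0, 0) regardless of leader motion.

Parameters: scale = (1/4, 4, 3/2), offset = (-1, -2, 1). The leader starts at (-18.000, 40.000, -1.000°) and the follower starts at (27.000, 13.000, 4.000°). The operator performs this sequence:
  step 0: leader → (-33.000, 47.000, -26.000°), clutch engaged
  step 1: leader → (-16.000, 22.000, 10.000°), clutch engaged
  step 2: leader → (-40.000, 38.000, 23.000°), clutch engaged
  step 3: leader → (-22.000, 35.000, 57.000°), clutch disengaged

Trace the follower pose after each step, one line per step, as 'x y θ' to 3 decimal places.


22.250 39.000 -32.500
25.500 -63.000 22.500
18.500 -1.000 43.000
18.500 -1.000 43.000

step 0: Δleader=(-15.000, 7.000, -25.000°), engaged; cmd=(-4.750, 26.000, -36.500°) → follower=(22.250, 39.000, -32.500°)
step 1: Δleader=(17.000, -25.000, 36.000°), engaged; cmd=(3.250, -102.000, 55.000°) → follower=(25.500, -63.000, 22.500°)
step 2: Δleader=(-24.000, 16.000, 13.000°), engaged; cmd=(-7.000, 62.000, 20.500°) → follower=(18.500, -1.000, 43.000°)
step 3: Δleader=(18.000, -3.000, 34.000°), disengaged; cmd=(0,0,0) → follower holds at (18.500, -1.000, 43.000°)


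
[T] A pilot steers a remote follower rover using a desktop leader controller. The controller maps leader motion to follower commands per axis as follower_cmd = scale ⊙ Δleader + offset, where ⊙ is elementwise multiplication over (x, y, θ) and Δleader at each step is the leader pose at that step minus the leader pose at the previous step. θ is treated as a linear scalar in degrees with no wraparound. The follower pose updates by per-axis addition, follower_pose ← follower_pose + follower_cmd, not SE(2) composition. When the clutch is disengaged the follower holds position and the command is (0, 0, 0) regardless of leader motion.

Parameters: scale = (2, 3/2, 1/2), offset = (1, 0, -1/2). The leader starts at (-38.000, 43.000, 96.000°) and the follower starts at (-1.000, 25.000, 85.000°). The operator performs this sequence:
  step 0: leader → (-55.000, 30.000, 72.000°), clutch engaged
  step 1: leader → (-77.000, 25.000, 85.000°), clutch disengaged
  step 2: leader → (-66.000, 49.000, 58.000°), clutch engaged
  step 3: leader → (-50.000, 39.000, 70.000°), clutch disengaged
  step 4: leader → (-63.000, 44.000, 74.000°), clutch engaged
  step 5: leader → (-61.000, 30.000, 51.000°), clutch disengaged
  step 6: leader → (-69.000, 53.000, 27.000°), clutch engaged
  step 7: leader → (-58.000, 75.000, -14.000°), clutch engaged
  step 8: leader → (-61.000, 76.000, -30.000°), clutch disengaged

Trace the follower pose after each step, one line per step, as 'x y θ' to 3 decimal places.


-34.000 5.500 72.500
-34.000 5.500 72.500
-11.000 41.500 58.500
-11.000 41.500 58.500
-36.000 49.000 60.000
-36.000 49.000 60.000
-51.000 83.500 47.500
-28.000 116.500 26.500
-28.000 116.500 26.500

step 0: Δleader=(-17.000, -13.000, -24.000°), engaged; cmd=(-33.000, -19.500, -12.500°) → follower=(-34.000, 5.500, 72.500°)
step 1: Δleader=(-22.000, -5.000, 13.000°), disengaged; cmd=(0,0,0) → follower holds at (-34.000, 5.500, 72.500°)
step 2: Δleader=(11.000, 24.000, -27.000°), engaged; cmd=(23.000, 36.000, -14.000°) → follower=(-11.000, 41.500, 58.500°)
step 3: Δleader=(16.000, -10.000, 12.000°), disengaged; cmd=(0,0,0) → follower holds at (-11.000, 41.500, 58.500°)
step 4: Δleader=(-13.000, 5.000, 4.000°), engaged; cmd=(-25.000, 7.500, 1.500°) → follower=(-36.000, 49.000, 60.000°)
step 5: Δleader=(2.000, -14.000, -23.000°), disengaged; cmd=(0,0,0) → follower holds at (-36.000, 49.000, 60.000°)
step 6: Δleader=(-8.000, 23.000, -24.000°), engaged; cmd=(-15.000, 34.500, -12.500°) → follower=(-51.000, 83.500, 47.500°)
step 7: Δleader=(11.000, 22.000, -41.000°), engaged; cmd=(23.000, 33.000, -21.000°) → follower=(-28.000, 116.500, 26.500°)
step 8: Δleader=(-3.000, 1.000, -16.000°), disengaged; cmd=(0,0,0) → follower holds at (-28.000, 116.500, 26.500°)


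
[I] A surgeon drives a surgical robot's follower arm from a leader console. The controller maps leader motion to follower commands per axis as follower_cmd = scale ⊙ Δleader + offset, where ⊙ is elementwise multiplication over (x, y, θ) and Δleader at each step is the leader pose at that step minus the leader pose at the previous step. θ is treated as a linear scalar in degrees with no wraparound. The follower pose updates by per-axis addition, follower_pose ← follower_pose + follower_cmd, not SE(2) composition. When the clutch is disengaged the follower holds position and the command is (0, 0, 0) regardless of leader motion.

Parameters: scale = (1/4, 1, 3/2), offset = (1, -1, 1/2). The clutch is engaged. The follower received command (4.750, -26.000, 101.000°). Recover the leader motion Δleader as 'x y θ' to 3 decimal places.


axis x: (4.750 − 1) / (1/4) = 15.000
axis y: (-26.000 − -1) / (1) = -25.000
axis θ: (101.000 − 1/2) / (3/2) = 67.000

15.000 -25.000 67.000


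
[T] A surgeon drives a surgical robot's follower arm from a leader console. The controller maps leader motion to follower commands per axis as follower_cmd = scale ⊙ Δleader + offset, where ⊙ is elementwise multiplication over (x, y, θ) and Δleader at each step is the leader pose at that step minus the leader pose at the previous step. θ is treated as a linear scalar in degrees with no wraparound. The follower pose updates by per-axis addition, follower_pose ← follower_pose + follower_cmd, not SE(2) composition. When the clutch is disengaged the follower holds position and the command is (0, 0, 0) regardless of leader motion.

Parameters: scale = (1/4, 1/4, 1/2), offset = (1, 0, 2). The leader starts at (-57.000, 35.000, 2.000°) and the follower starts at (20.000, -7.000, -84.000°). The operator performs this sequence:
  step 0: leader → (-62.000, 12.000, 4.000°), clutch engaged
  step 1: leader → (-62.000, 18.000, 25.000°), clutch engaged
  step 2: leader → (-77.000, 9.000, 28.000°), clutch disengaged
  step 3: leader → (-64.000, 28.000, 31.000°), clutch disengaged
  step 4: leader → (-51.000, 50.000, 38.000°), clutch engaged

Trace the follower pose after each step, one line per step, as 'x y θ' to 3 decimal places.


19.750 -12.750 -81.000
20.750 -11.250 -68.500
20.750 -11.250 -68.500
20.750 -11.250 -68.500
25.000 -5.750 -63.000

step 0: Δleader=(-5.000, -23.000, 2.000°), engaged; cmd=(-0.250, -5.750, 3.000°) → follower=(19.750, -12.750, -81.000°)
step 1: Δleader=(0.000, 6.000, 21.000°), engaged; cmd=(1.000, 1.500, 12.500°) → follower=(20.750, -11.250, -68.500°)
step 2: Δleader=(-15.000, -9.000, 3.000°), disengaged; cmd=(0,0,0) → follower holds at (20.750, -11.250, -68.500°)
step 3: Δleader=(13.000, 19.000, 3.000°), disengaged; cmd=(0,0,0) → follower holds at (20.750, -11.250, -68.500°)
step 4: Δleader=(13.000, 22.000, 7.000°), engaged; cmd=(4.250, 5.500, 5.500°) → follower=(25.000, -5.750, -63.000°)


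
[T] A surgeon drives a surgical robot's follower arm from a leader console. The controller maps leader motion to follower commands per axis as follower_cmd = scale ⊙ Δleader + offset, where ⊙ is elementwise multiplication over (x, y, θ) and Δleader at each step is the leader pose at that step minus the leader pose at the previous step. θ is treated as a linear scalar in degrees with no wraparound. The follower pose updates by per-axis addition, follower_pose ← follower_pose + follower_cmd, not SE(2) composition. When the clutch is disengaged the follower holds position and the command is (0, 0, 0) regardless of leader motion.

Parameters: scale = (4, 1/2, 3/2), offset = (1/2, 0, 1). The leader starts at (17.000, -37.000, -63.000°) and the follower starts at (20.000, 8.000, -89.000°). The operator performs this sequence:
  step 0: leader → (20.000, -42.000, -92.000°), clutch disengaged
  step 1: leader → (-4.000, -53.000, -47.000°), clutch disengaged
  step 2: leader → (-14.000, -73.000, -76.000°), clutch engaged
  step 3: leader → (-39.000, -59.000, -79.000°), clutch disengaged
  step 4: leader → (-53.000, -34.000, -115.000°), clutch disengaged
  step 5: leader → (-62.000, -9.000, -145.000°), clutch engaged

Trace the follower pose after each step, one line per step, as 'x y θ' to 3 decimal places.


step 0: Δleader=(3.000, -5.000, -29.000°), disengaged; cmd=(0,0,0) → follower holds at (20.000, 8.000, -89.000°)
step 1: Δleader=(-24.000, -11.000, 45.000°), disengaged; cmd=(0,0,0) → follower holds at (20.000, 8.000, -89.000°)
step 2: Δleader=(-10.000, -20.000, -29.000°), engaged; cmd=(-39.500, -10.000, -42.500°) → follower=(-19.500, -2.000, -131.500°)
step 3: Δleader=(-25.000, 14.000, -3.000°), disengaged; cmd=(0,0,0) → follower holds at (-19.500, -2.000, -131.500°)
step 4: Δleader=(-14.000, 25.000, -36.000°), disengaged; cmd=(0,0,0) → follower holds at (-19.500, -2.000, -131.500°)
step 5: Δleader=(-9.000, 25.000, -30.000°), engaged; cmd=(-35.500, 12.500, -44.000°) → follower=(-55.000, 10.500, -175.500°)

20.000 8.000 -89.000
20.000 8.000 -89.000
-19.500 -2.000 -131.500
-19.500 -2.000 -131.500
-19.500 -2.000 -131.500
-55.000 10.500 -175.500


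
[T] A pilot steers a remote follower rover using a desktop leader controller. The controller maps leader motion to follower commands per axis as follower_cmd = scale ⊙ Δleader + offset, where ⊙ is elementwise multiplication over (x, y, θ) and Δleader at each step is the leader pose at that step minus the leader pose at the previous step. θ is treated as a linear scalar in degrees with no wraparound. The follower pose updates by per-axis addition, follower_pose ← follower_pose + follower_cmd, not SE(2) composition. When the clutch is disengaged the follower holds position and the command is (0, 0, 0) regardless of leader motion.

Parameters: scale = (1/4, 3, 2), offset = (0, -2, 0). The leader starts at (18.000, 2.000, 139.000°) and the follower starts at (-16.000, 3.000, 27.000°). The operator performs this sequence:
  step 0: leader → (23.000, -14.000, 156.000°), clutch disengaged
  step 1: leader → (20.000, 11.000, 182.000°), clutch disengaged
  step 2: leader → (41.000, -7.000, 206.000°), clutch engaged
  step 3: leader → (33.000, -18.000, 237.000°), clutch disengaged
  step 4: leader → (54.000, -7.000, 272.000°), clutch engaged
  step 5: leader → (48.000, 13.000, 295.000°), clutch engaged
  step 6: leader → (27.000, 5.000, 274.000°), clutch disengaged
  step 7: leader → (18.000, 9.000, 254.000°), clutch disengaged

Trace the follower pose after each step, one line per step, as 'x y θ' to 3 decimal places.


step 0: Δleader=(5.000, -16.000, 17.000°), disengaged; cmd=(0,0,0) → follower holds at (-16.000, 3.000, 27.000°)
step 1: Δleader=(-3.000, 25.000, 26.000°), disengaged; cmd=(0,0,0) → follower holds at (-16.000, 3.000, 27.000°)
step 2: Δleader=(21.000, -18.000, 24.000°), engaged; cmd=(5.250, -56.000, 48.000°) → follower=(-10.750, -53.000, 75.000°)
step 3: Δleader=(-8.000, -11.000, 31.000°), disengaged; cmd=(0,0,0) → follower holds at (-10.750, -53.000, 75.000°)
step 4: Δleader=(21.000, 11.000, 35.000°), engaged; cmd=(5.250, 31.000, 70.000°) → follower=(-5.500, -22.000, 145.000°)
step 5: Δleader=(-6.000, 20.000, 23.000°), engaged; cmd=(-1.500, 58.000, 46.000°) → follower=(-7.000, 36.000, 191.000°)
step 6: Δleader=(-21.000, -8.000, -21.000°), disengaged; cmd=(0,0,0) → follower holds at (-7.000, 36.000, 191.000°)
step 7: Δleader=(-9.000, 4.000, -20.000°), disengaged; cmd=(0,0,0) → follower holds at (-7.000, 36.000, 191.000°)

-16.000 3.000 27.000
-16.000 3.000 27.000
-10.750 -53.000 75.000
-10.750 -53.000 75.000
-5.500 -22.000 145.000
-7.000 36.000 191.000
-7.000 36.000 191.000
-7.000 36.000 191.000


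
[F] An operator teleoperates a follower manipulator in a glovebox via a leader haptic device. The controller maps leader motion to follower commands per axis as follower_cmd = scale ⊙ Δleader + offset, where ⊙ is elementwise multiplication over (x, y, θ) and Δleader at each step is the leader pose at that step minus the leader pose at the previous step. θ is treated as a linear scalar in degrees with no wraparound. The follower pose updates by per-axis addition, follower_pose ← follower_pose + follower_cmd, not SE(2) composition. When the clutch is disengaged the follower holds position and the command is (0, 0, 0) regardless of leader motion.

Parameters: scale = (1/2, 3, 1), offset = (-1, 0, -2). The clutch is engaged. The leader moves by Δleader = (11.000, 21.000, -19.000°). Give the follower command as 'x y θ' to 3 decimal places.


axis x: 1/2·11.000 + -1 = 4.500
axis y: 3·21.000 + 0 = 63.000
axis θ: 1·-19.000 + -2 = -21.000

4.500 63.000 -21.000


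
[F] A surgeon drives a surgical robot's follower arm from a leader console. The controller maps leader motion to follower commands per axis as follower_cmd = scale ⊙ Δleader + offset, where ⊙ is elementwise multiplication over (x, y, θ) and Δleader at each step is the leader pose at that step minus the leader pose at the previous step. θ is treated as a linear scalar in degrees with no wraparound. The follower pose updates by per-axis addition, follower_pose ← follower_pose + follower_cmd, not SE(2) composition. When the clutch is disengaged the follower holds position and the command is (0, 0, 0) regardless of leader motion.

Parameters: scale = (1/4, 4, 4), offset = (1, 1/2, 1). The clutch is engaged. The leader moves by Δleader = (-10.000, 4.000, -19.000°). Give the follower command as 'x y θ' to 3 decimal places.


-1.500 16.500 -75.000

axis x: 1/4·-10.000 + 1 = -1.500
axis y: 4·4.000 + 1/2 = 16.500
axis θ: 4·-19.000 + 1 = -75.000


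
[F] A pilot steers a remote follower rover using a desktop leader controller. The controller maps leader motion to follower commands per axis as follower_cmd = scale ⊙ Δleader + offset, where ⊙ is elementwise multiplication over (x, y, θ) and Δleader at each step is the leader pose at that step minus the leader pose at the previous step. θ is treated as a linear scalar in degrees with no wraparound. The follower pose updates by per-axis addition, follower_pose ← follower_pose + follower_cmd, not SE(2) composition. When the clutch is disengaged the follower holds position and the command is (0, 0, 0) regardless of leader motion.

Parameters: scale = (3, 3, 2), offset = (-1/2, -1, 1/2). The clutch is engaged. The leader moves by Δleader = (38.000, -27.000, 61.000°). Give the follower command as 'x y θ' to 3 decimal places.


113.500 -82.000 122.500

axis x: 3·38.000 + -1/2 = 113.500
axis y: 3·-27.000 + -1 = -82.000
axis θ: 2·61.000 + 1/2 = 122.500
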